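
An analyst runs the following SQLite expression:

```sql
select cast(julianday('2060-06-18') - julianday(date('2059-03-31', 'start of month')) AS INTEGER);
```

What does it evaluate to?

475

`start of month` rewinds 2059-03-31 to 2059-03-01.
30 days remain in March 2059 after the 1st (31 − 1).
Full months from April 2059 through May 2060 contribute their day counts.
Then 18 days into June 2060.
Total: 30 + 30 + 31 + 30 + 31 + 31 + 30 + 31 + 30 + 31 + 31 + 29 + 31 + 30 + 31 + 18 = 475.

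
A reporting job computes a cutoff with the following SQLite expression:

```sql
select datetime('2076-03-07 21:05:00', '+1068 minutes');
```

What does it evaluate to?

2076-03-08 14:53:00

1068 minutes = 17h 48m; +1068 minutes from 2076-03-07 21:05:00 is 2076-03-08 14:53:00 (crosses midnight).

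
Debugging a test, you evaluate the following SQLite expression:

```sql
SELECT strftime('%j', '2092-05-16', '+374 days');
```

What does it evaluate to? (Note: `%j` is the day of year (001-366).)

145

First apply '+374 days': 2092-05-16 → 2093-05-25.
Day-of-year for 2093-05-25: days since 2093-01-01 inclusive = 145, zero-padded to 145.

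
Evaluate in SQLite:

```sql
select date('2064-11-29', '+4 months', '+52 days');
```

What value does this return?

Adding +4 months to 2064-11-29 gives 2065-03-29.
Applying '+52 days' to 2065-03-29: counting 52 days forward gives 2065-05-20.

2065-05-20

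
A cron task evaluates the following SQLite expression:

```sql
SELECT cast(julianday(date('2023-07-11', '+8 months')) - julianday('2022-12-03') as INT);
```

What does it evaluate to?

Adding +8 months to 2023-07-11 gives 2024-03-11.
28 days remain in December 2022 after the 3rd (31 − 3).
Full months from January 2023 through February 2024 contribute their day counts.
Then 11 days into March 2024.
Total: 28 + 31 + 28 + 31 + 30 + 31 + 30 + 31 + 31 + 30 + 31 + 30 + 31 + 31 + 29 + 11 = 464.

464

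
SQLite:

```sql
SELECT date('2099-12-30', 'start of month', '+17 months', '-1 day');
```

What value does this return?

2101-04-30

`start of month` rewinds 2099-12-30 to 2099-12-01.
Adding +17 months to 2099-12-01 gives 2101-05-01.
Going back 1 day from 2101-05-01 reaches 2101-04-30 (last day of April, 30 days).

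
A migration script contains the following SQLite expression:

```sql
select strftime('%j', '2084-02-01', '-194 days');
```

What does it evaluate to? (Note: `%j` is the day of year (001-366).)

203

First apply '-194 days': 2084-02-01 → 2083-07-22.
Day-of-year for 2083-07-22: days since 2083-01-01 inclusive = 203, zero-padded to 203.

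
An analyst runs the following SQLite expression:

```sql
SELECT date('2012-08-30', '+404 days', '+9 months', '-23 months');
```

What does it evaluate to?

Applying '+404 days' to 2012-08-30: counting 404 days forward gives 2013-10-08.
Adding +9 months to 2013-10-08 gives 2014-07-08.
Adding -23 months to 2014-07-08 gives 2012-08-08.

2012-08-08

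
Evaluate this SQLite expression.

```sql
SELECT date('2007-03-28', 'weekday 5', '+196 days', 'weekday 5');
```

`weekday 5` advances to the next Friday; 2007-03-28 is a Wednesday, so it moves forward to 2007-03-30.
Applying '+196 days' to 2007-03-30: counting 196 days forward gives 2007-10-12.
`weekday 5` advances to the next Friday; 2007-10-12 is already a Friday, so it stays at 2007-10-12.

2007-10-12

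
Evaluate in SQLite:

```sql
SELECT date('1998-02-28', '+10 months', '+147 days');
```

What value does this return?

Adding +10 months to 1998-02-28 gives 1998-12-28.
Applying '+147 days' to 1998-12-28: counting 147 days forward gives 1999-05-24.

1999-05-24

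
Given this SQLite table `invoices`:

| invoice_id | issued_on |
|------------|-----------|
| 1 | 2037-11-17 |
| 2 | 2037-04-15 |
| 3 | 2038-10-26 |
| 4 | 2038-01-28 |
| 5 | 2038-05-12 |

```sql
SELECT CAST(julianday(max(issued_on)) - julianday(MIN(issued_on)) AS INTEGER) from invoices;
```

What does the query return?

559

MIN = 2037-04-15, MAX = 2038-10-26.
15 days remain in April 2037 after the 15th (30 − 15).
Full months from May 2037 through September 2038 contribute their day counts.
Then 26 days into October 2038.
Total: 15 + 31 + 30 + 31 + 31 + 30 + 31 + 30 + 31 + 31 + 28 + 31 + 30 + 31 + 30 + 31 + 31 + 30 + 26 = 559.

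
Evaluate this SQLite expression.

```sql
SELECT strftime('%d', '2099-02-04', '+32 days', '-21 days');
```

First apply '+32 days', '-21 days': 2099-02-04 → 2099-02-15.
`%d` extracts the 2-digit day of month: 15.

15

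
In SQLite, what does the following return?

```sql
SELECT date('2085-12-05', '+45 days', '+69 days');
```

Applying '+45 days' to 2085-12-05: counting 45 days forward gives 2086-01-19.
Applying '+69 days' to 2086-01-19: counting 69 days forward gives 2086-03-29.

2086-03-29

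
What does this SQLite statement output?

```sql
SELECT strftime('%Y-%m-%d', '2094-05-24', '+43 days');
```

2094-07-06

First apply '+43 days': 2094-05-24 → 2094-07-06.
`%Y-%m-%d` extracts the ISO date: 2094-07-06.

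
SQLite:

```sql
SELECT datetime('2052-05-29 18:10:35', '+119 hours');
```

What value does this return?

2052-06-03 17:10:35

+119 hours from 2052-05-29 18:10:35 is 2052-06-03 17:10:35 (crosses midnight).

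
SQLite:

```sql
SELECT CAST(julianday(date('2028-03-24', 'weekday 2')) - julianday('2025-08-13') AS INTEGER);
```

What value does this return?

958

`weekday 2` advances to the next Tuesday; 2028-03-24 is a Friday, so it moves forward to 2028-03-28.
18 days remain in August 2025 after the 13th (31 − 13).
Full months from September 2025 through February 2028 contribute their day counts.
Then 28 days into March 2028.
Total: 18 + 30 + 31 + 30 + 31 + 31 + 28 + 31 + 30 + 31 + 30 + 31 + 31 + 30 + 31 + 30 + 31 + 31 + 28 + 31 + 30 + 31 + 30 + 31 + 31 + 30 + 31 + 30 + 31 + 31 + 29 + 28 = 958.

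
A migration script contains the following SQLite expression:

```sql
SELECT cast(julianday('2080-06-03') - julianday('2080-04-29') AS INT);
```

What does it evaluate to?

35

1 day remains in April 2080 after the 29th (30 − 29).
May 2080: 31 days.
Then 3 days into June 2080.
Total: 1 + 31 + 3 = 35.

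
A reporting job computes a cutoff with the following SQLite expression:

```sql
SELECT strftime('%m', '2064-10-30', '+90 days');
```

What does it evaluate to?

First apply '+90 days': 2064-10-30 → 2065-01-28.
`%m` extracts the 2-digit month (01-12): 01.

01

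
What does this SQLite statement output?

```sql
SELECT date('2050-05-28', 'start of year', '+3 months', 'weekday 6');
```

`start of year` rewinds 2050-05-28 to 2050-01-01.
Adding +3 months to 2050-01-01 gives 2050-04-01.
`weekday 6` advances to the next Saturday; 2050-04-01 is a Friday, so it moves forward to 2050-04-02.

2050-04-02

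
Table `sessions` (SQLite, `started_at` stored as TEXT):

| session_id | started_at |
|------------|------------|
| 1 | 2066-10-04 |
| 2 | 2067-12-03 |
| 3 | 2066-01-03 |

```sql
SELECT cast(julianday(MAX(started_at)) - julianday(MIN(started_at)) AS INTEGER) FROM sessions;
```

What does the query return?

MIN = 2066-01-03, MAX = 2067-12-03.
28 days remain in January 2066 after the 3rd (31 − 3).
Full months from February 2066 through November 2067 contribute their day counts.
Then 3 days into December 2067.
Total: 28 + 28 + 31 + 30 + 31 + 30 + 31 + 31 + 30 + 31 + 30 + 31 + 31 + 28 + 31 + 30 + 31 + 30 + 31 + 31 + 30 + 31 + 30 + 3 = 699.

699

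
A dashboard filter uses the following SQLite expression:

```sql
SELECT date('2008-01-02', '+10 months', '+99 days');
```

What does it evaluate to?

Adding +10 months to 2008-01-02 gives 2008-11-02.
Applying '+99 days' to 2008-11-02: counting 99 days forward gives 2009-02-09.

2009-02-09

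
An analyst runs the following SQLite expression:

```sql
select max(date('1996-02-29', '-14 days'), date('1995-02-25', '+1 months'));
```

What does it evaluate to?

date('1996-02-29', '-14 days') → 1996-02-15.
date('1995-02-25', '+1 months') → 1995-03-25.
Later of the two is 1996-02-15.

1996-02-15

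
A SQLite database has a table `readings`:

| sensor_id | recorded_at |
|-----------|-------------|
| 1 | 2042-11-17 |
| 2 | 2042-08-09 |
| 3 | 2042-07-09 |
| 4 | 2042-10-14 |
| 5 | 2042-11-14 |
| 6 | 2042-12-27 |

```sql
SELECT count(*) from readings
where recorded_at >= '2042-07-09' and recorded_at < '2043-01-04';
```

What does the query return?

6

Rows in [2042-07-09, 2043-01-04): 2042-11-17, 2042-08-09, 2042-07-09, 2042-10-14, 2042-11-14, 2042-12-27 → 6 rows.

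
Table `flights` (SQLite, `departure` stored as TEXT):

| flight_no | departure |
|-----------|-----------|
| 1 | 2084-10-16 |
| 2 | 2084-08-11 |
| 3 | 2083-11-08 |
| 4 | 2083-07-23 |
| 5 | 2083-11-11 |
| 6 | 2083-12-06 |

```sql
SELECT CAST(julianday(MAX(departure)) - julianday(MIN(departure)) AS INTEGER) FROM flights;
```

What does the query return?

MIN = 2083-07-23, MAX = 2084-10-16.
8 days remain in July 2083 after the 23rd (31 − 23).
Full months from August 2083 through September 2084 contribute their day counts.
Then 16 days into October 2084.
Total: 8 + 31 + 30 + 31 + 30 + 31 + 31 + 29 + 31 + 30 + 31 + 30 + 31 + 31 + 30 + 16 = 451.

451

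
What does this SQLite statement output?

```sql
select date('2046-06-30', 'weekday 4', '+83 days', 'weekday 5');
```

2046-09-28

`weekday 4` advances to the next Thursday; 2046-06-30 is a Saturday, so it moves forward to 2046-07-05.
Applying '+83 days' to 2046-07-05: counting 83 days forward gives 2046-09-26.
`weekday 5` advances to the next Friday; 2046-09-26 is a Wednesday, so it moves forward to 2046-09-28.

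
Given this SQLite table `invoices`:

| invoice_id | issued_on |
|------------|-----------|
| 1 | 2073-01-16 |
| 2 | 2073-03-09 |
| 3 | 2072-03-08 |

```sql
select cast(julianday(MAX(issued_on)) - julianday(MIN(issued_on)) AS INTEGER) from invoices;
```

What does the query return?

366

MIN = 2072-03-08, MAX = 2073-03-09.
23 days remain in March 2072 after the 8th (31 − 8).
Full months from April 2072 through February 2073 contribute their day counts.
Then 9 days into March 2073.
Total: 23 + 30 + 31 + 30 + 31 + 31 + 30 + 31 + 30 + 31 + 31 + 28 + 9 = 366.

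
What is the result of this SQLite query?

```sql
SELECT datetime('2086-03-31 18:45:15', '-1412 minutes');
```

1412 minutes = 23h 32m; -1412 minutes from 2086-03-31 18:45:15 is 2086-03-30 19:13:15 (crosses midnight).

2086-03-30 19:13:15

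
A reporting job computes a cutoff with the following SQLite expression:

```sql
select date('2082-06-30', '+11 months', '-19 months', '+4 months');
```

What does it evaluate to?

Adding +11 months to 2082-06-30 gives 2083-05-30.
Adding -19 months to 2083-05-30 gives 2081-10-30.
Adding +4 months to 2081-10-30 targets 2082-02-30. February 2082 has only 28 days, so SQLite normalizes the 2-day overflow forward to 2082-03-02.

2082-03-02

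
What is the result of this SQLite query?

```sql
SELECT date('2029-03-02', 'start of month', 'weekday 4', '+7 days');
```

2029-03-08

`start of month` rewinds 2029-03-02 to 2029-03-01.
`weekday 4` advances to the next Thursday; 2029-03-01 is already a Thursday, so it stays at 2029-03-01.
Advancing 7 more days within March lands on 2029-03-08.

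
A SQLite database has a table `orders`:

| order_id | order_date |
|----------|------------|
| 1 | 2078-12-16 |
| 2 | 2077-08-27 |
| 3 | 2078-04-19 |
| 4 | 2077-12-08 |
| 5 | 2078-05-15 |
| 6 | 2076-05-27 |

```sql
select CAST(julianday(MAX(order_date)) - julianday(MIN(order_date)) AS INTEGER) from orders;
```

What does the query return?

MIN = 2076-05-27, MAX = 2078-12-16.
4 days remain in May 2076 after the 27th (31 − 27).
Full months from June 2076 through November 2078 contribute their day counts.
Then 16 days into December 2078.
Total: 4 + 30 + 31 + 31 + 30 + 31 + 30 + 31 + 31 + 28 + 31 + 30 + 31 + 30 + 31 + 31 + 30 + 31 + 30 + 31 + 31 + 28 + 31 + 30 + 31 + 30 + 31 + 31 + 30 + 31 + 30 + 16 = 933.

933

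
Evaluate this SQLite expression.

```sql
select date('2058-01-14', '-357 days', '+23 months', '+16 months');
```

Applying '-357 days' to 2058-01-14: counting 357 days back gives 2057-01-22.
Adding +23 months to 2057-01-22 gives 2058-12-22.
Adding +16 months to 2058-12-22 gives 2060-04-22.

2060-04-22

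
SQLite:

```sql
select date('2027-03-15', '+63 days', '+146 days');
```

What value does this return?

2027-10-10

Applying '+63 days' to 2027-03-15: counting 63 days forward gives 2027-05-17.
Applying '+146 days' to 2027-05-17: counting 146 days forward gives 2027-10-10.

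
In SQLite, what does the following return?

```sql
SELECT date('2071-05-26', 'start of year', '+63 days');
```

2071-03-05

`start of year` rewinds 2071-05-26 to 2071-01-01.
Applying '+63 days' to 2071-01-01: counting 63 days forward gives 2071-03-05.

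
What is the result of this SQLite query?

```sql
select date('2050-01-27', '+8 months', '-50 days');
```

2050-08-08

Adding +8 months to 2050-01-27 gives 2050-09-27.
Applying '-50 days' to 2050-09-27: counting 50 days back gives 2050-08-08.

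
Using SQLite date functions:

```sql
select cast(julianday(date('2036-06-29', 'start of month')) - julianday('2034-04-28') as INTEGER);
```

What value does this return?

`start of month` rewinds 2036-06-29 to 2036-06-01.
2 days remain in April 2034 after the 28th (30 − 28).
Full months from May 2034 through May 2036 contribute their day counts.
Then 1 day into June 2036.
Total: 2 + 31 + 30 + 31 + 31 + 30 + 31 + 30 + 31 + 31 + 28 + 31 + 30 + 31 + 30 + 31 + 31 + 30 + 31 + 30 + 31 + 31 + 29 + 31 + 30 + 31 + 1 = 765.

765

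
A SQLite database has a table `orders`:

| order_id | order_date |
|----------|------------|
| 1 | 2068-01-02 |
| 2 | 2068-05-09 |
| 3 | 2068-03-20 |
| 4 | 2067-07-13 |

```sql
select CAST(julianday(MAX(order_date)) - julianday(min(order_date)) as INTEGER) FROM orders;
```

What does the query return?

301

MIN = 2067-07-13, MAX = 2068-05-09.
18 days remain in July 2067 after the 13th (31 − 13).
Full months from August 2067 through April 2068 contribute their day counts.
Then 9 days into May 2068.
Total: 18 + 31 + 30 + 31 + 30 + 31 + 31 + 29 + 31 + 30 + 9 = 301.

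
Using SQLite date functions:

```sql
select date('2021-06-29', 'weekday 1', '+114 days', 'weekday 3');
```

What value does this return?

2021-10-27

`weekday 1` advances to the next Monday; 2021-06-29 is a Tuesday, so it moves forward to 2021-07-05.
Applying '+114 days' to 2021-07-05: counting 114 days forward gives 2021-10-27.
`weekday 3` advances to the next Wednesday; 2021-10-27 is already a Wednesday, so it stays at 2021-10-27.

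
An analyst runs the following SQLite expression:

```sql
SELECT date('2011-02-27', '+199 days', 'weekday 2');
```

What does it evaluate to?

2011-09-20

Applying '+199 days' to 2011-02-27: counting 199 days forward gives 2011-09-14.
`weekday 2` advances to the next Tuesday; 2011-09-14 is a Wednesday, so it moves forward to 2011-09-20.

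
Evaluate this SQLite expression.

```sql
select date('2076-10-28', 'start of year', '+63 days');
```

`start of year` rewinds 2076-10-28 to 2076-01-01.
Applying '+63 days' to 2076-01-01: counting 63 days forward gives 2076-03-04.

2076-03-04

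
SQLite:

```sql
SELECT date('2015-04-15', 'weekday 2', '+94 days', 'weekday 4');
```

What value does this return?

`weekday 2` advances to the next Tuesday; 2015-04-15 is a Wednesday, so it moves forward to 2015-04-21.
Applying '+94 days' to 2015-04-21: counting 94 days forward gives 2015-07-24.
`weekday 4` advances to the next Thursday; 2015-07-24 is a Friday, so it moves forward to 2015-07-30.

2015-07-30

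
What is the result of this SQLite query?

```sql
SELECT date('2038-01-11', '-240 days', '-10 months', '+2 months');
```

2036-09-16

Applying '-240 days' to 2038-01-11: counting 240 days back gives 2037-05-16.
Adding -10 months to 2037-05-16 gives 2036-07-16.
Adding +2 months to 2036-07-16 gives 2036-09-16.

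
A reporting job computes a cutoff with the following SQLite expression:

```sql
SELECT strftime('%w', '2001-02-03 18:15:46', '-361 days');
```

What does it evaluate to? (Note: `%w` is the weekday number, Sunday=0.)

First apply '-361 days': 2001-02-03 18:15:46 → 2000-02-08 18:15:46.
2000-02-08 is a Tuesday; with Sunday=0 that is 2.

2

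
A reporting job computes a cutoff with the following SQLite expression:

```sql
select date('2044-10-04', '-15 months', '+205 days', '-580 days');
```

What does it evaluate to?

Adding -15 months to 2044-10-04 gives 2043-07-04.
Applying '+205 days' to 2043-07-04: counting 205 days forward gives 2044-01-25.
Applying '-580 days' to 2044-01-25: counting 580 days back gives 2042-06-24.

2042-06-24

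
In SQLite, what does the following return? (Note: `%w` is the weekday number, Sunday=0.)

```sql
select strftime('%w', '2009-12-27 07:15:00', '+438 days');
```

4

First apply '+438 days': 2009-12-27 07:15:00 → 2011-03-10 07:15:00.
2011-03-10 is a Thursday; with Sunday=0 that is 4.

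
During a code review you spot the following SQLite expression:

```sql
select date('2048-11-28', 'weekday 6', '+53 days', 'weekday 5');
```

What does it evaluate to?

`weekday 6` advances to the next Saturday; 2048-11-28 is already a Saturday, so it stays at 2048-11-28.
Applying '+53 days' to 2048-11-28: counting 53 days forward gives 2049-01-20.
`weekday 5` advances to the next Friday; 2049-01-20 is a Wednesday, so it moves forward to 2049-01-22.

2049-01-22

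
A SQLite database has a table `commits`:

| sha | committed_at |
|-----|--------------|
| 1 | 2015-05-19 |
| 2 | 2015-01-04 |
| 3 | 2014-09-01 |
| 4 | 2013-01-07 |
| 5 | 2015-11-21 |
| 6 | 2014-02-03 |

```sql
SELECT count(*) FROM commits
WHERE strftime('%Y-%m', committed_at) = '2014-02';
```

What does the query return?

Rows with year-month 2014-02: 2014-02-03 → 1.

1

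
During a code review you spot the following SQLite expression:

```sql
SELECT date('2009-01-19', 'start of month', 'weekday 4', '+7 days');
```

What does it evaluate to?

`start of month` rewinds 2009-01-19 to 2009-01-01.
`weekday 4` advances to the next Thursday; 2009-01-01 is already a Thursday, so it stays at 2009-01-01.
Advancing 7 more days within January lands on 2009-01-08.

2009-01-08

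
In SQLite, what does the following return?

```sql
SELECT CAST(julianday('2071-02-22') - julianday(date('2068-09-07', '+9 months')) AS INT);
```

Adding +9 months to 2068-09-07 gives 2069-06-07.
23 days remain in June 2069 after the 7th (30 − 7).
Full months from July 2069 through January 2071 contribute their day counts.
Then 22 days into February 2071.
Total: 23 + 31 + 31 + 30 + 31 + 30 + 31 + 31 + 28 + 31 + 30 + 31 + 30 + 31 + 31 + 30 + 31 + 30 + 31 + 31 + 22 = 625.

625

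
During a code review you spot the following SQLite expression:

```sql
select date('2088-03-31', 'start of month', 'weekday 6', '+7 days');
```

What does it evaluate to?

2088-03-13

`start of month` rewinds 2088-03-31 to 2088-03-01.
`weekday 6` advances to the next Saturday; 2088-03-01 is a Monday, so it moves forward to 2088-03-06.
Advancing 7 more days within March lands on 2088-03-13.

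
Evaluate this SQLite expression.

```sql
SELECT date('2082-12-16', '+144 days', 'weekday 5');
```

Applying '+144 days' to 2082-12-16: counting 144 days forward gives 2083-05-09.
`weekday 5` advances to the next Friday; 2083-05-09 is a Sunday, so it moves forward to 2083-05-14.

2083-05-14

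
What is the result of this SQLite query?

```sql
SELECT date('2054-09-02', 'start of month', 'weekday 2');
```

2054-09-01

`start of month` rewinds 2054-09-02 to 2054-09-01.
`weekday 2` advances to the next Tuesday; 2054-09-01 is already a Tuesday, so it stays at 2054-09-01.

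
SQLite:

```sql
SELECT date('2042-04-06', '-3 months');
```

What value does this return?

Adding -3 months to 2042-04-06 gives 2042-01-06.

2042-01-06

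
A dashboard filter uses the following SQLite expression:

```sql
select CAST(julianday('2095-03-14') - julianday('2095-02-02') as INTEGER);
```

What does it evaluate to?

26 days remain in February 2095 after the 2nd (28 − 2).
Then 14 days into March 2095.
Total: 26 + 14 = 40.

40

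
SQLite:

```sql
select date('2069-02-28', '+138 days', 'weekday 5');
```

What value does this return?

Applying '+138 days' to 2069-02-28: counting 138 days forward gives 2069-07-16.
`weekday 5` advances to the next Friday; 2069-07-16 is a Tuesday, so it moves forward to 2069-07-19.

2069-07-19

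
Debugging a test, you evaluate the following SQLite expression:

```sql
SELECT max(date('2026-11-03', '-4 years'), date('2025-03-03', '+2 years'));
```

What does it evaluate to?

2027-03-03

date('2026-11-03', '-4 years') → 2022-11-03.
date('2025-03-03', '+2 years') → 2027-03-03.
Later of the two is 2027-03-03.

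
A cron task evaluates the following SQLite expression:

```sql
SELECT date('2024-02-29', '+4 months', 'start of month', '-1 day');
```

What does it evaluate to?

2024-05-31

Adding +4 months to 2024-02-29 gives 2024-06-29.
`start of month` rewinds 2024-06-29 to 2024-06-01.
Going back 1 day from 2024-06-01 reaches 2024-05-31 (last day of May, 31 days).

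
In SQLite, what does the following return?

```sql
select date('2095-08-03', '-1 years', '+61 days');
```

Adding -1 year to 2095-08-03 gives 2094-08-03.
Applying '+61 days' to 2094-08-03: counting 61 days forward gives 2094-10-03.

2094-10-03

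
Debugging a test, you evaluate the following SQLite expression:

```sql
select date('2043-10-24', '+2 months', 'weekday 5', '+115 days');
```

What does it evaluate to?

Adding +2 months to 2043-10-24 gives 2043-12-24.
`weekday 5` advances to the next Friday; 2043-12-24 is a Thursday, so it moves forward to 2043-12-25.
Applying '+115 days' to 2043-12-25: counting 115 days forward gives 2044-04-18.

2044-04-18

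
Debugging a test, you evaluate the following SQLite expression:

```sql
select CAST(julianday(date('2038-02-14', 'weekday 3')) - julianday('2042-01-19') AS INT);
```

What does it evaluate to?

`weekday 3` advances to the next Wednesday; 2038-02-14 is a Sunday, so it moves forward to 2038-02-17.
11 days remain in February 2038 after the 17th (28 − 17).
Full months from March 2038 through December 2041 contribute their day counts.
Then 19 days into January 2042.
Total: 11 + 31 + 30 + 31 + 30 + 31 + 31 + 30 + 31 + 30 + 31 + 31 + 28 + 31 + 30 + 31 + 30 + 31 + 31 + 30 + 31 + 30 + 31 + 31 + 29 + 31 + 30 + 31 + 30 + 31 + 31 + 30 + 31 + 30 + 31 + 31 + 28 + 31 + 30 + 31 + 30 + 31 + 31 + 30 + 31 + 30 + 31 + 19 = 1432.
The subtraction is earlier − later, so the result is −1432 → -1432.

-1432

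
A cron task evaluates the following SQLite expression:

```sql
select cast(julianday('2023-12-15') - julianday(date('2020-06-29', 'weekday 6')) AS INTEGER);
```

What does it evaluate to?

`weekday 6` advances to the next Saturday; 2020-06-29 is a Monday, so it moves forward to 2020-07-04.
27 days remain in July 2020 after the 4th (31 − 4).
Full months from August 2020 through November 2023 contribute their day counts.
Then 15 days into December 2023.
Total: 27 + 31 + 30 + 31 + 30 + 31 + 31 + 28 + 31 + 30 + 31 + 30 + 31 + 31 + 30 + 31 + 30 + 31 + 31 + 28 + 31 + 30 + 31 + 30 + 31 + 31 + 30 + 31 + 30 + 31 + 31 + 28 + 31 + 30 + 31 + 30 + 31 + 31 + 30 + 31 + 30 + 15 = 1259.

1259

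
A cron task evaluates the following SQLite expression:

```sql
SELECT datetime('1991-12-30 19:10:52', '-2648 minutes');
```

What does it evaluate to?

2648 minutes = 44h 8m; -2648 minutes from 1991-12-30 19:10:52 is 1991-12-28 23:02:52 (crosses midnight).

1991-12-28 23:02:52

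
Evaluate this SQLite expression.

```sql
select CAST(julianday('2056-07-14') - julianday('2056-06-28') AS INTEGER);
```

16

2 days remain in June 2056 after the 28th (30 − 28).
Then 14 days into July 2056.
Total: 2 + 14 = 16.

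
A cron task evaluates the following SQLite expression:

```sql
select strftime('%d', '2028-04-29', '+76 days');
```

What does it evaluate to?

14

First apply '+76 days': 2028-04-29 → 2028-07-14.
`%d` extracts the 2-digit day of month: 14.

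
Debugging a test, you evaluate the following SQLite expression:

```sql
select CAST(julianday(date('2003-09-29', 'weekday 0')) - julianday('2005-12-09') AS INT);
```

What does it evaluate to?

`weekday 0` advances to the next Sunday; 2003-09-29 is a Monday, so it moves forward to 2003-10-05.
26 days remain in October 2003 after the 5th (31 − 5).
Full months from November 2003 through November 2005 contribute their day counts.
Then 9 days into December 2005.
Total: 26 + 30 + 31 + 31 + 29 + 31 + 30 + 31 + 30 + 31 + 31 + 30 + 31 + 30 + 31 + 31 + 28 + 31 + 30 + 31 + 30 + 31 + 31 + 30 + 31 + 30 + 9 = 796.
The subtraction is earlier − later, so the result is −796 → -796.

-796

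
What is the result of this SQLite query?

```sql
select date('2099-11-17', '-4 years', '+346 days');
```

Adding -4 years to 2099-11-17 gives 2095-11-17.
Applying '+346 days' to 2095-11-17: counting 346 days forward gives 2096-10-28.

2096-10-28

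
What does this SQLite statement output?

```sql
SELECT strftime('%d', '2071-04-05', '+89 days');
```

First apply '+89 days': 2071-04-05 → 2071-07-03.
`%d` extracts the 2-digit day of month: 03.

03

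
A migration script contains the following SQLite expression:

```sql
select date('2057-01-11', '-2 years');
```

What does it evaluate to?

2055-01-11

Adding -2 years to 2057-01-11 gives 2055-01-11.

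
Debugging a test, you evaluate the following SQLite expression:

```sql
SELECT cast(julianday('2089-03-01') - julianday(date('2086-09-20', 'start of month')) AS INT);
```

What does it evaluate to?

`start of month` rewinds 2086-09-20 to 2086-09-01.
29 days remain in September 2086 after the 1st (30 − 1).
Full months from October 2086 through February 2089 contribute their day counts.
Then 1 day into March 2089.
Total: 29 + 31 + 30 + 31 + 31 + 28 + 31 + 30 + 31 + 30 + 31 + 31 + 30 + 31 + 30 + 31 + 31 + 29 + 31 + 30 + 31 + 30 + 31 + 31 + 30 + 31 + 30 + 31 + 31 + 28 + 1 = 912.

912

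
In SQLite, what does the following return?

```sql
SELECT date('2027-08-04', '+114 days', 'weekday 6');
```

Applying '+114 days' to 2027-08-04: counting 114 days forward gives 2027-11-26.
`weekday 6` advances to the next Saturday; 2027-11-26 is a Friday, so it moves forward to 2027-11-27.

2027-11-27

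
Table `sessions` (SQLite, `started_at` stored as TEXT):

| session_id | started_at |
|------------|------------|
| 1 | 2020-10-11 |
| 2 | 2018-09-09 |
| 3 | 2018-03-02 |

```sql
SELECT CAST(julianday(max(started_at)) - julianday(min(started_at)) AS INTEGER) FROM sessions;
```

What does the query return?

954

MIN = 2018-03-02, MAX = 2020-10-11.
29 days remain in March 2018 after the 2nd (31 − 2).
Full months from April 2018 through September 2020 contribute their day counts.
Then 11 days into October 2020.
Total: 29 + 30 + 31 + 30 + 31 + 31 + 30 + 31 + 30 + 31 + 31 + 28 + 31 + 30 + 31 + 30 + 31 + 31 + 30 + 31 + 30 + 31 + 31 + 29 + 31 + 30 + 31 + 30 + 31 + 31 + 30 + 11 = 954.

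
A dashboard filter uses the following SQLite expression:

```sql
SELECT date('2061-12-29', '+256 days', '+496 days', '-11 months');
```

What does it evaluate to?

Applying '+256 days' to 2061-12-29: counting 256 days forward gives 2062-09-11.
Applying '+496 days' to 2062-09-11: counting 496 days forward gives 2064-01-20.
Adding -11 months to 2064-01-20 gives 2063-02-20.

2063-02-20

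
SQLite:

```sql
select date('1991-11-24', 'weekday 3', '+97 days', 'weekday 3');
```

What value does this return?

1992-03-04

`weekday 3` advances to the next Wednesday; 1991-11-24 is a Sunday, so it moves forward to 1991-11-27.
Applying '+97 days' to 1991-11-27: counting 97 days forward gives 1992-03-03.
`weekday 3` advances to the next Wednesday; 1992-03-03 is a Tuesday, so it moves forward to 1992-03-04.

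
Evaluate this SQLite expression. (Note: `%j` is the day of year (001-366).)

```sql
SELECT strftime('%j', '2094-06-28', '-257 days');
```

287

First apply '-257 days': 2094-06-28 → 2093-10-14.
Day-of-year for 2093-10-14: days since 2093-01-01 inclusive = 287, zero-padded to 287.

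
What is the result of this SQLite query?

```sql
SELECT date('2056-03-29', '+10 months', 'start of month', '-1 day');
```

2056-12-31

Adding +10 months to 2056-03-29 gives 2057-01-29.
`start of month` rewinds 2057-01-29 to 2057-01-01.
Going back 1 day from 2057-01-01 reaches 2056-12-31 (last day of December, 31 days).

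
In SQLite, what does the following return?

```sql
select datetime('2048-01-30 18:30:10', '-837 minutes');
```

2048-01-30 04:33:10

837 minutes = 13h 57m; -837 minutes from 2048-01-30 18:30:10 is 2048-01-30 04:33:10.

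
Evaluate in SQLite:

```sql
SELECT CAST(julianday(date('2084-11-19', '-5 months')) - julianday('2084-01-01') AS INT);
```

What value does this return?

Adding -5 months to 2084-11-19 gives 2084-06-19.
30 days remain in January 2084 after the 1st (31 − 1).
February 2084: 29 days (leap year).
March 2084: 31 days.
April 2084: 30 days.
May 2084: 31 days.
Then 19 days into June 2084.
Total: 30 + 29 + 31 + 30 + 31 + 19 = 170.

170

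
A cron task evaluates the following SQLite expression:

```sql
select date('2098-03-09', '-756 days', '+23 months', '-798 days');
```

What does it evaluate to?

2095-11-06

Applying '-756 days' to 2098-03-09: counting 756 days back gives 2096-02-12.
Adding +23 months to 2096-02-12 gives 2098-01-12.
Applying '-798 days' to 2098-01-12: counting 798 days back gives 2095-11-06.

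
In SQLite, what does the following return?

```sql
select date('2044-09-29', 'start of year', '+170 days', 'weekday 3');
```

2044-06-22

`start of year` rewinds 2044-09-29 to 2044-01-01.
Applying '+170 days' to 2044-01-01: counting 170 days forward gives 2044-06-19.
`weekday 3` advances to the next Wednesday; 2044-06-19 is a Sunday, so it moves forward to 2044-06-22.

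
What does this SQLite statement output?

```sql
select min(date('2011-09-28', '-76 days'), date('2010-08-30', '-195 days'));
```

date('2011-09-28', '-76 days') → 2011-07-14.
date('2010-08-30', '-195 days') → 2010-02-16.
Earlier of the two is 2010-02-16.

2010-02-16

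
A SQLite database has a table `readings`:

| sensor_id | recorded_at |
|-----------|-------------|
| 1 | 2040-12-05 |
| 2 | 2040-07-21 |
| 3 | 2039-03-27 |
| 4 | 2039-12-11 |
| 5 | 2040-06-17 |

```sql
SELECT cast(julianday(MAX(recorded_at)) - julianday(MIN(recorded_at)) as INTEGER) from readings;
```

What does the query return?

619

MIN = 2039-03-27, MAX = 2040-12-05.
4 days remain in March 2039 after the 27th (31 − 27).
Full months from April 2039 through November 2040 contribute their day counts.
Then 5 days into December 2040.
Total: 4 + 30 + 31 + 30 + 31 + 31 + 30 + 31 + 30 + 31 + 31 + 29 + 31 + 30 + 31 + 30 + 31 + 31 + 30 + 31 + 30 + 5 = 619.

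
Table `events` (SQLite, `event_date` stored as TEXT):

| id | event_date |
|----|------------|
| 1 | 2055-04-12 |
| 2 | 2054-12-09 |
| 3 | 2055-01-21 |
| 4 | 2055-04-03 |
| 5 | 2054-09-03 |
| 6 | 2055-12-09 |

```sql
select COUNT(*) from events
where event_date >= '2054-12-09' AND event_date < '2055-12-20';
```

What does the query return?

Rows in [2054-12-09, 2055-12-20): 2055-04-12, 2054-12-09, 2055-01-21, 2055-04-03, 2055-12-09 → 5 rows.

5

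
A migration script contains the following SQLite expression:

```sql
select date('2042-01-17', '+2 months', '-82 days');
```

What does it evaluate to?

2041-12-25

Adding +2 months to 2042-01-17 gives 2042-03-17.
Applying '-82 days' to 2042-03-17: counting 82 days back gives 2041-12-25.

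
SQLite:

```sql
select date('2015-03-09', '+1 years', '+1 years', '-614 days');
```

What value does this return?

2015-07-04

Adding +1 year to 2015-03-09 gives 2016-03-09.
Adding +1 year to 2016-03-09 gives 2017-03-09.
Applying '-614 days' to 2017-03-09: counting 614 days back gives 2015-07-04.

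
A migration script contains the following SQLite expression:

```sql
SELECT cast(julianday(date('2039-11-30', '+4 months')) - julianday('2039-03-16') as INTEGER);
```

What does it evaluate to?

Adding +4 months to 2039-11-30 gives 2040-03-30.
15 days remain in March 2039 after the 16th (31 − 16).
Full months from April 2039 through February 2040 contribute their day counts.
Then 30 days into March 2040.
Total: 15 + 30 + 31 + 30 + 31 + 31 + 30 + 31 + 30 + 31 + 31 + 29 + 30 = 380.

380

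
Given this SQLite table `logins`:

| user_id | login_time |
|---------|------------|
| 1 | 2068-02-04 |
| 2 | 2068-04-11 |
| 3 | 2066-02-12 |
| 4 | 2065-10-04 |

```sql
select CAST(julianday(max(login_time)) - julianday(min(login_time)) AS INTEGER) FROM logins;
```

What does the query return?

MIN = 2065-10-04, MAX = 2068-04-11.
27 days remain in October 2065 after the 4th (31 − 4).
Full months from November 2065 through March 2068 contribute their day counts.
Then 11 days into April 2068.
Total: 27 + 30 + 31 + 31 + 28 + 31 + 30 + 31 + 30 + 31 + 31 + 30 + 31 + 30 + 31 + 31 + 28 + 31 + 30 + 31 + 30 + 31 + 31 + 30 + 31 + 30 + 31 + 31 + 29 + 31 + 11 = 920.

920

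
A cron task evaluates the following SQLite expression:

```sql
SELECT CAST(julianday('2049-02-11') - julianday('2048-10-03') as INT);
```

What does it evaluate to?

28 days remain in October 2048 after the 3rd (31 − 3).
November 2048: 30 days.
December 2048: 31 days.
January 2049: 31 days.
Then 11 days into February 2049.
Total: 28 + 30 + 31 + 31 + 11 = 131.

131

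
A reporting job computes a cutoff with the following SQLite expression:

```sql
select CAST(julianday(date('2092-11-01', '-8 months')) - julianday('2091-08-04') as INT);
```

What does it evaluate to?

Adding -8 months to 2092-11-01 gives 2092-03-01.
27 days remain in August 2091 after the 4th (31 − 4).
Full months from September 2091 through February 2092 contribute their day counts.
Then 1 day into March 2092.
Total: 27 + 30 + 31 + 30 + 31 + 31 + 29 + 1 = 210.

210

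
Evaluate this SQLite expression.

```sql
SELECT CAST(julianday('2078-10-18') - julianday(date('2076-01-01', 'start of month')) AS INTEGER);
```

1021

`start of month` rewinds 2076-01-01 to 2076-01-01.
30 days remain in January 2076 after the 1st (31 − 1).
Full months from February 2076 through September 2078 contribute their day counts.
Then 18 days into October 2078.
Total: 30 + 29 + 31 + 30 + 31 + 30 + 31 + 31 + 30 + 31 + 30 + 31 + 31 + 28 + 31 + 30 + 31 + 30 + 31 + 31 + 30 + 31 + 30 + 31 + 31 + 28 + 31 + 30 + 31 + 30 + 31 + 31 + 30 + 18 = 1021.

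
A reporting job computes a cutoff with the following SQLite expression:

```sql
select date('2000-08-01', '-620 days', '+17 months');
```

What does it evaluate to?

2000-04-20

Applying '-620 days' to 2000-08-01: counting 620 days back gives 1998-11-20.
Adding +17 months to 1998-11-20 gives 2000-04-20.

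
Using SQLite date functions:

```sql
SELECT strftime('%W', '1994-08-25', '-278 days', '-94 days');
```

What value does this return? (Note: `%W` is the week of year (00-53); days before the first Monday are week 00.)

33

First apply '-278 days', '-94 days': 1994-08-25 → 1993-08-18.
1993-08-18 is a Wednesday. SQLite's %W counts Mondays since the year started; the result is 33.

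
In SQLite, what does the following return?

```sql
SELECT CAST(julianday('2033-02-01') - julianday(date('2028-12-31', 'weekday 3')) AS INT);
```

`weekday 3` advances to the next Wednesday; 2028-12-31 is a Sunday, so it moves forward to 2029-01-03.
28 days remain in January 2029 after the 3rd (31 − 3).
Full months from February 2029 through January 2033 contribute their day counts.
Then 1 day into February 2033.
Total: 28 + 28 + 31 + 30 + 31 + 30 + 31 + 31 + 30 + 31 + 30 + 31 + 31 + 28 + 31 + 30 + 31 + 30 + 31 + 31 + 30 + 31 + 30 + 31 + 31 + 28 + 31 + 30 + 31 + 30 + 31 + 31 + 30 + 31 + 30 + 31 + 31 + 29 + 31 + 30 + 31 + 30 + 31 + 31 + 30 + 31 + 30 + 31 + 31 + 1 = 1490.

1490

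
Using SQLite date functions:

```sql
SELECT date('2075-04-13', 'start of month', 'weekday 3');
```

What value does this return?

`start of month` rewinds 2075-04-13 to 2075-04-01.
`weekday 3` advances to the next Wednesday; 2075-04-01 is a Monday, so it moves forward to 2075-04-03.

2075-04-03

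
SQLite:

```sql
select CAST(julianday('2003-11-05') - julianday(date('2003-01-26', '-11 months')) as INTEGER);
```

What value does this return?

Adding -11 months to 2003-01-26 gives 2002-02-26.
2 days remain in February 2002 after the 26th (28 − 26).
Full months from March 2002 through October 2003 contribute their day counts.
Then 5 days into November 2003.
Total: 2 + 31 + 30 + 31 + 30 + 31 + 31 + 30 + 31 + 30 + 31 + 31 + 28 + 31 + 30 + 31 + 30 + 31 + 31 + 30 + 31 + 5 = 617.

617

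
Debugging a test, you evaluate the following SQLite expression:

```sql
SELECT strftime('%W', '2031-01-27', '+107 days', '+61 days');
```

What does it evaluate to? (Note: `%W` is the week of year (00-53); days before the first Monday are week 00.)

First apply '+107 days', '+61 days': 2031-01-27 → 2031-07-14.
2031-07-14 is a Monday. SQLite's %W counts Mondays since the year started; the result is 28.

28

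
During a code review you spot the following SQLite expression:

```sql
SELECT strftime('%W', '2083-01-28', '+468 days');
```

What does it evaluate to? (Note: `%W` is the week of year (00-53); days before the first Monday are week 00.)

19

First apply '+468 days': 2083-01-28 → 2084-05-10.
2084-05-10 is a Wednesday. SQLite's %W counts Mondays since the year started; the result is 19.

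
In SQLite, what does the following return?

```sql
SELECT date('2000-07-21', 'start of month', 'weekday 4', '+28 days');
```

2000-08-03

`start of month` rewinds 2000-07-21 to 2000-07-01.
`weekday 4` advances to the next Thursday; 2000-07-01 is a Saturday, so it moves forward to 2000-07-06.
July 2000 has 31 days; 25 remain after the 6th, so 26 days reach 2000-08-01.
Advancing 2 more days within August lands on 2000-08-03.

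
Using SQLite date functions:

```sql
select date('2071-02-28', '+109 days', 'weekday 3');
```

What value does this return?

2071-06-17

Applying '+109 days' to 2071-02-28: counting 109 days forward gives 2071-06-17.
`weekday 3` advances to the next Wednesday; 2071-06-17 is already a Wednesday, so it stays at 2071-06-17.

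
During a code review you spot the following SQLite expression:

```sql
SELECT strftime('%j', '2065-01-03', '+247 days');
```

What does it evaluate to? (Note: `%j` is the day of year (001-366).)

250

First apply '+247 days': 2065-01-03 → 2065-09-07.
Day-of-year for 2065-09-07: days since 2065-01-01 inclusive = 250, zero-padded to 250.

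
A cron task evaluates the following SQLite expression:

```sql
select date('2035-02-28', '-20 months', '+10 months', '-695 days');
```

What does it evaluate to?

Adding -20 months to 2035-02-28 gives 2033-06-28.
Adding +10 months to 2033-06-28 gives 2034-04-28.
Applying '-695 days' to 2034-04-28: counting 695 days back gives 2032-06-02.

2032-06-02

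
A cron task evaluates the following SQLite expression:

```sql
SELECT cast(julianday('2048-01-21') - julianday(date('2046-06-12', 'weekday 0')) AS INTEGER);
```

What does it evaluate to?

`weekday 0` advances to the next Sunday; 2046-06-12 is a Tuesday, so it moves forward to 2046-06-17.
13 days remain in June 2046 after the 17th (30 − 17).
Full months from July 2046 through December 2047 contribute their day counts.
Then 21 days into January 2048.
Total: 13 + 31 + 31 + 30 + 31 + 30 + 31 + 31 + 28 + 31 + 30 + 31 + 30 + 31 + 31 + 30 + 31 + 30 + 31 + 21 = 583.

583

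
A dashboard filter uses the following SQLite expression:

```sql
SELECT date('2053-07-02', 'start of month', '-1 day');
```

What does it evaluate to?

`start of month` rewinds 2053-07-02 to 2053-07-01.
Going back 1 day from 2053-07-01 reaches 2053-06-30 (last day of June, 30 days).

2053-06-30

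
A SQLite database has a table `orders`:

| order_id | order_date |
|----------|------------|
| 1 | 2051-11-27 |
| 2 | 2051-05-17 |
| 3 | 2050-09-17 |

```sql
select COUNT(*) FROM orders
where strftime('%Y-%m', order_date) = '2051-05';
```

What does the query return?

1

Rows with year-month 2051-05: 2051-05-17 → 1.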